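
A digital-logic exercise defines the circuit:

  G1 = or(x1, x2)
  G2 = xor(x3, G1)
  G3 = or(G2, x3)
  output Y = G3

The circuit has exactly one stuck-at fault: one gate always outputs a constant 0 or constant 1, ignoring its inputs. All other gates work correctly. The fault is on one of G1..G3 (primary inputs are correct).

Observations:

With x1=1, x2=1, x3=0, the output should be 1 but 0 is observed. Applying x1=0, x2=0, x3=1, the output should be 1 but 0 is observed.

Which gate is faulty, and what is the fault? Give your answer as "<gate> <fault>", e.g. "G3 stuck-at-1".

Fault-free values for test 1 (x1=1, x2=1, x3=0): G1=1, G2=1, G3=1, giving Y=1. Observed 0.
Test 1: faults giving observed 0 are {G1 stuck-at-0, G2 stuck-at-0, G3 stuck-at-0}.
Test 2 (x1=0, x2=0, x3=1): fault-free G1=0, G2=1, G3=1 → 1; observed 0. Eliminates G1 stuck-at-0, G2 stuck-at-0.
Only G3 stuck-at-0 is consistent with every test.

G3 stuck-at-0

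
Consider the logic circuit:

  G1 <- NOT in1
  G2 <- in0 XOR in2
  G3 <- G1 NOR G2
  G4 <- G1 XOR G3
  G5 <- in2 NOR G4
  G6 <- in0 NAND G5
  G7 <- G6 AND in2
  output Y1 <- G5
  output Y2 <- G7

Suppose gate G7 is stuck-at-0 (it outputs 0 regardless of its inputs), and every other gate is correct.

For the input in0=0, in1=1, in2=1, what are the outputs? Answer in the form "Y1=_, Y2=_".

Propagate with G7 forced: G1=0, G2=1, G3=0, G4=0, G5=0, G6=1, G7=0 [stuck-at-0].
So the outputs are Y1=0, Y2=0. (Without the fault they would be Y1=0, Y2=1.)

Y1=0, Y2=0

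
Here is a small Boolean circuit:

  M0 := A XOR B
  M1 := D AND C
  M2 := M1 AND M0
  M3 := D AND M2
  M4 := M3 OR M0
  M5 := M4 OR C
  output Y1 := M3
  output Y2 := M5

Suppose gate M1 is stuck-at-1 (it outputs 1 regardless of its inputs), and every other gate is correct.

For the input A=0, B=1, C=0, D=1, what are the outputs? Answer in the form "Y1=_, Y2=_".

Y1=1, Y2=1

Propagate with M1 forced: M0=1, M1=1 [stuck-at-1], M2=1, M3=1, M4=1, M5=1.
So the outputs are Y1=1, Y2=1. (Without the fault they would be Y1=0, Y2=1.)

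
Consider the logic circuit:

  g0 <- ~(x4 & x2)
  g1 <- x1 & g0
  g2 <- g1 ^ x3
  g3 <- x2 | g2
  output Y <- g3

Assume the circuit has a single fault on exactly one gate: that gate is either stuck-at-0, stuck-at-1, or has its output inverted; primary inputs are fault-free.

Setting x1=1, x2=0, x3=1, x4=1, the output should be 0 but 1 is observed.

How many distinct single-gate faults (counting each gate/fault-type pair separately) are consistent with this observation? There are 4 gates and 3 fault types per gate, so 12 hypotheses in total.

8

Fault-free: g0=1, g1=1, g2=0, g3=0 → 0. Observed 1.
  g0 stuck-at-0: output 1 ✓
  g0 stuck-at-1: output 0 ✗
  g0 inverted output: output 1 ✓
  g1 stuck-at-0: output 1 ✓
  g1 stuck-at-1: output 0 ✗
  g1 inverted output: output 1 ✓
  g2 stuck-at-0: output 0 ✗
  g2 stuck-at-1: output 1 ✓
  g2 inverted output: output 1 ✓
  g3 stuck-at-0: output 0 ✗
  g3 stuck-at-1: output 1 ✓
  g3 inverted output: output 1 ✓
Consistent faults: {g0 stuck-at-0, g0 inverted output, g1 stuck-at-0, g1 inverted output, g2 stuck-at-1, g2 inverted output, g3 stuck-at-1, g3 inverted output} — 8 in all.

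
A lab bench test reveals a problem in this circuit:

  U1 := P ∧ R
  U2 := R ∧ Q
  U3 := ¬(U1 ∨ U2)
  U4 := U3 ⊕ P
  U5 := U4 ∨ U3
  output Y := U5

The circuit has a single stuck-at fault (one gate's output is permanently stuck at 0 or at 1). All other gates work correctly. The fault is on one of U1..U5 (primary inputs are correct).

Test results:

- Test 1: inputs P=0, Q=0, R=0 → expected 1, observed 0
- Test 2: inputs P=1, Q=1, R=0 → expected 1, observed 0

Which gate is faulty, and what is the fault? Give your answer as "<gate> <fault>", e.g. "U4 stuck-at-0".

Fault-free values for test 1 (P=0, Q=0, R=0): U1=0, U2=0, U3=1, U4=1, U5=1, giving Y=1. Observed 0.
Test 1: faults giving observed 0 are {U1 stuck-at-1, U2 stuck-at-1, U3 stuck-at-0, U5 stuck-at-0}.
Test 2 (P=1, Q=1, R=0): fault-free U1=0, U2=0, U3=1, U4=0, U5=1 → 1; observed 0. Eliminates U1 stuck-at-1, U2 stuck-at-1, U3 stuck-at-0.
Only U5 stuck-at-0 is consistent with every test.

U5 stuck-at-0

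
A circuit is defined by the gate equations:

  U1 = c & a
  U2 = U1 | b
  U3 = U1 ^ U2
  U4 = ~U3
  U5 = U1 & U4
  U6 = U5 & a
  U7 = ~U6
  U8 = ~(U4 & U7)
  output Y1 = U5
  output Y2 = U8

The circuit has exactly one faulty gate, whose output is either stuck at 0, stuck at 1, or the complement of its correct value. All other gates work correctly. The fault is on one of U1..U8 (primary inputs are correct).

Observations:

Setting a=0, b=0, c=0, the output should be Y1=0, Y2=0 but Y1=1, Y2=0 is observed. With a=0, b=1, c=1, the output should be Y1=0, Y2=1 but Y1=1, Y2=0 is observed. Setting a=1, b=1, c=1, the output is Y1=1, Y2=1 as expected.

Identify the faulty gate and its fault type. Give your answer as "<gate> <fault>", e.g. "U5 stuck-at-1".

Fault-free values for test 1 (a=0, b=0, c=0): U1=0, U2=0, U3=0, U4=1, U5=0, U6=0, U7=1, U8=0, giving Y1=0, Y2=0. Observed Y1=1, Y2=0.
Test 1: faults giving observed Y1=1, Y2=0 are {U1 stuck-at-1, U1 inverted output, U5 stuck-at-1, U5 inverted output}.
Test 2 (a=0, b=1, c=1): fault-free U1=0, U2=1, U3=1, U4=0, U5=0, U6=0, U7=1, U8=1 → Y1=0, Y2=1; observed Y1=1, Y2=0. Eliminates U5 stuck-at-1, U5 inverted output.
Test 3 (a=1, b=1, c=1): fault-free U1=1, U2=1, U3=0, U4=1, U5=1, U6=1, U7=0, U8=1 → Y1=1, Y2=1; observed Y1=1, Y2=1. Eliminates U1 inverted output.
Only U1 stuck-at-1 is consistent with every test.

U1 stuck-at-1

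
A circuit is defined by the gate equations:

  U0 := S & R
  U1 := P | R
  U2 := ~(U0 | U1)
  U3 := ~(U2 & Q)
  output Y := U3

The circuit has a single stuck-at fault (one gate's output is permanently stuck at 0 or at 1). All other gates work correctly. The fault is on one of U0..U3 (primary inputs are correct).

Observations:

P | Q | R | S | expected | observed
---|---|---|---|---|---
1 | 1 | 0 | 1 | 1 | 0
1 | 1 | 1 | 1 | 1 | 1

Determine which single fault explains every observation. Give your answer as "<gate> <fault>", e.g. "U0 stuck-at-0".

U1 stuck-at-0

Fault-free values for test 1 (P=1, Q=1, R=0, S=1): U0=0, U1=1, U2=0, U3=1, giving Y=1. Observed 0.
Test 1: faults giving observed 0 are {U1 stuck-at-0, U2 stuck-at-1, U3 stuck-at-0}.
Test 2 (P=1, Q=1, R=1, S=1): fault-free U0=1, U1=1, U2=0, U3=1 → 1; observed 1. Eliminates U2 stuck-at-1, U3 stuck-at-0.
Only U1 stuck-at-0 is consistent with every test.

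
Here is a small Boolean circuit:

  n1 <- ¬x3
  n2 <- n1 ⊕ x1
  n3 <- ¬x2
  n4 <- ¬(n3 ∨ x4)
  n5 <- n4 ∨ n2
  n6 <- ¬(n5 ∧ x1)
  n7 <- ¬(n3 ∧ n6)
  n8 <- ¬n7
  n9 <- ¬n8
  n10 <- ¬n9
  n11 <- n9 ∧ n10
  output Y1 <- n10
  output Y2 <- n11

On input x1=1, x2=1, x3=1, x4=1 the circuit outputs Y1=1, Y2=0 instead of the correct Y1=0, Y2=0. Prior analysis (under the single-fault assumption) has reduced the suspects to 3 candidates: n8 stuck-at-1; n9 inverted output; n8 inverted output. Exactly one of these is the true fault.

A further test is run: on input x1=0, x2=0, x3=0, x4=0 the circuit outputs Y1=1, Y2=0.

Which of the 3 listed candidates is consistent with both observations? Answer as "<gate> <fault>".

n8 stuck-at-1

Evaluate each candidate on input x1=0, x2=0, x3=0, x4=0:
  n8 stuck-at-1: n1=1, n2=1, n3=1, n4=0, n5=1, n6=1, n7=0, n8=1 [stuck-at-1], n9=0, n10=1, n11=0 → Y1=1, Y2=0 — matches
  n9 inverted output: n1=1, n2=1, n3=1, n4=0, n5=1, n6=1, n7=0, n8=1, n9=1 [inverted output], n10=0, n11=0 → Y1=0, Y2=0 — eliminated
  n8 inverted output: n1=1, n2=1, n3=1, n4=0, n5=1, n6=1, n7=0, n8=0 [inverted output], n9=1, n10=0, n11=0 → Y1=0, Y2=0 — eliminated
Only n8 stuck-at-1 reproduces the observed Y1=1, Y2=0.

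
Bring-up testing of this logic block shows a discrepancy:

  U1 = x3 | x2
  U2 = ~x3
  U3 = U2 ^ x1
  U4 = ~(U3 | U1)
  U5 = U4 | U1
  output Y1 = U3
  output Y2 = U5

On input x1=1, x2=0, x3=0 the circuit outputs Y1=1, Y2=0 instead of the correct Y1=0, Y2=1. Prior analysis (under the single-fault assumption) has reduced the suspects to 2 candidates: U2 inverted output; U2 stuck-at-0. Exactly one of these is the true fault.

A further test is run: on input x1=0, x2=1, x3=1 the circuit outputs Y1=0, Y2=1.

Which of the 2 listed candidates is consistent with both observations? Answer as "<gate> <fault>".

U2 stuck-at-0

Evaluate each candidate on input x1=0, x2=1, x3=1:
  U2 inverted output: U1=1, U2=1 [inverted output], U3=1, U4=0, U5=1 → Y1=1, Y2=1 — eliminated
  U2 stuck-at-0: U1=1, U2=0 [stuck-at-0], U3=0, U4=0, U5=1 → Y1=0, Y2=1 — matches
Only U2 stuck-at-0 reproduces the observed Y1=0, Y2=1.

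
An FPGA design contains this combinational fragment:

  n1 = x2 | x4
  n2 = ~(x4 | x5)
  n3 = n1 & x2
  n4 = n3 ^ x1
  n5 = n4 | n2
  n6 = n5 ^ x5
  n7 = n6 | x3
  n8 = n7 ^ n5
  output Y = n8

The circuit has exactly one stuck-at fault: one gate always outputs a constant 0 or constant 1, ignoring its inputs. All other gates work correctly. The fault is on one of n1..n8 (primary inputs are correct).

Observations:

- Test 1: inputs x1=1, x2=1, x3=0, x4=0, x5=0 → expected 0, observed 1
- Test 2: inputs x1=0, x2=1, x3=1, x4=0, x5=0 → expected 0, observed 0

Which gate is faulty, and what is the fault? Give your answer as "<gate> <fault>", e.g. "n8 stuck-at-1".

n6 stuck-at-0

Fault-free values for test 1 (x1=1, x2=1, x3=0, x4=0, x5=0): n1=1, n2=1, n3=1, n4=0, n5=1, n6=1, n7=1, n8=0, giving Y=0. Observed 1.
Test 1: faults giving observed 1 are {n6 stuck-at-0, n7 stuck-at-0, n8 stuck-at-1}.
Test 2 (x1=0, x2=1, x3=1, x4=0, x5=0): fault-free n1=1, n2=1, n3=1, n4=1, n5=1, n6=1, n7=1, n8=0 → 0; observed 0. Eliminates n7 stuck-at-0, n8 stuck-at-1.
Only n6 stuck-at-0 is consistent with every test.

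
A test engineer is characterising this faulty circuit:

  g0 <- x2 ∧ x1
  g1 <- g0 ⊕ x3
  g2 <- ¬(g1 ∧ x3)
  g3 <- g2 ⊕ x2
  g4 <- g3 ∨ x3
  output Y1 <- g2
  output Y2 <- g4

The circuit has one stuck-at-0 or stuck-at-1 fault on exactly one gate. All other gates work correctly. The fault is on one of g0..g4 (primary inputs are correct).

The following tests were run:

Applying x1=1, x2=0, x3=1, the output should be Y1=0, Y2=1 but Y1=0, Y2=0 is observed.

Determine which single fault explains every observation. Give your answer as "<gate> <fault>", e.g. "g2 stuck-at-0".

g4 stuck-at-0

Fault-free values for test 1 (x1=1, x2=0, x3=1): g0=0, g1=1, g2=0, g3=0, g4=1, giving Y1=0, Y2=1. Observed Y1=0, Y2=0.
Test 1: faults giving observed Y1=0, Y2=0 are {g4 stuck-at-0}.
Only g4 stuck-at-0 is consistent with every test.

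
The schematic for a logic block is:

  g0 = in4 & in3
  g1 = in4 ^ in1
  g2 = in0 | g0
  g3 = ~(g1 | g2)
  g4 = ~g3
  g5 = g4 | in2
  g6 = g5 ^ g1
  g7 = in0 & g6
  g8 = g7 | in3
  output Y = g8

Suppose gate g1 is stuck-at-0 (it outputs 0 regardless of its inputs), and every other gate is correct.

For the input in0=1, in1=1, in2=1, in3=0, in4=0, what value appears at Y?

1

Propagate with g1 forced: g0=0, g1=0 [stuck-at-0], g2=1, g3=0, g4=1, g5=1, g6=1, g7=1, g8=1.
So Y = 1. (Without the fault it would be 0.)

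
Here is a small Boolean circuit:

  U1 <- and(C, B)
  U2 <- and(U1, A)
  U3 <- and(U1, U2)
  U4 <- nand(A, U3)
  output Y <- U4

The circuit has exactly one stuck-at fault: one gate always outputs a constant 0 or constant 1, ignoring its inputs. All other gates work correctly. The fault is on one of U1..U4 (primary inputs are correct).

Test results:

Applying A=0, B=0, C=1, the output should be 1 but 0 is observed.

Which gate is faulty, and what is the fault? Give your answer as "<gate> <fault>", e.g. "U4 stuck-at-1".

Fault-free values for test 1 (A=0, B=0, C=1): U1=0, U2=0, U3=0, U4=1, giving Y=1. Observed 0.
Test 1: faults giving observed 0 are {U4 stuck-at-0}.
Only U4 stuck-at-0 is consistent with every test.

U4 stuck-at-0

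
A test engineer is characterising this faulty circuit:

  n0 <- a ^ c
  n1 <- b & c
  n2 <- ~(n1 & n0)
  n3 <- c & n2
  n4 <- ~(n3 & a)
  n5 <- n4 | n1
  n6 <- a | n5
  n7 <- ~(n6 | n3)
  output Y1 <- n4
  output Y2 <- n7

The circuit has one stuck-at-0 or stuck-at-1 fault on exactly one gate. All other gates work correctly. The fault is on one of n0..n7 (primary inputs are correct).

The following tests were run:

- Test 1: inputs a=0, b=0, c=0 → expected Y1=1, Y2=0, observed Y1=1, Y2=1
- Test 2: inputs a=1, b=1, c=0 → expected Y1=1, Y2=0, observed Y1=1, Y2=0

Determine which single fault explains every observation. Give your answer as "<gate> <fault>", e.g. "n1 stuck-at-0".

n5 stuck-at-0

Fault-free values for test 1 (a=0, b=0, c=0): n0=0, n1=0, n2=1, n3=0, n4=1, n5=1, n6=1, n7=0, giving Y1=1, Y2=0. Observed Y1=1, Y2=1.
Test 1: faults giving observed Y1=1, Y2=1 are {n5 stuck-at-0, n6 stuck-at-0, n7 stuck-at-1}.
Test 2 (a=1, b=1, c=0): fault-free n0=1, n1=0, n2=1, n3=0, n4=1, n5=1, n6=1, n7=0 → Y1=1, Y2=0; observed Y1=1, Y2=0. Eliminates n6 stuck-at-0, n7 stuck-at-1.
Only n5 stuck-at-0 is consistent with every test.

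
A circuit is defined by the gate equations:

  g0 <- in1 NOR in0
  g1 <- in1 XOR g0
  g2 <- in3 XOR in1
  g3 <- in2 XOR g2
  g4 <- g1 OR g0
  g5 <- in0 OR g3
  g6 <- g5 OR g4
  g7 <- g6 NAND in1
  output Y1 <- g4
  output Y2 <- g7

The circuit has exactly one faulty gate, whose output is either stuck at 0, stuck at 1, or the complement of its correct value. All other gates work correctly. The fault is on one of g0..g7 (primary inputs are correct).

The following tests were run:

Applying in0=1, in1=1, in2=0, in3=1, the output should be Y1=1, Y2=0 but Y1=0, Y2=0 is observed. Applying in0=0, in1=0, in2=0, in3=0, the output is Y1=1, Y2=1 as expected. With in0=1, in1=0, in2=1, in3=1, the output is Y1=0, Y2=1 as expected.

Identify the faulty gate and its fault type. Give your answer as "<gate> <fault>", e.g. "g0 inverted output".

Fault-free values for test 1 (in0=1, in1=1, in2=0, in3=1): g0=0, g1=1, g2=0, g3=0, g4=1, g5=1, g6=1, g7=0, giving Y1=1, Y2=0. Observed Y1=0, Y2=0.
Test 1: faults giving observed Y1=0, Y2=0 are {g1 stuck-at-0, g1 inverted output, g4 stuck-at-0, g4 inverted output}.
Test 2 (in0=0, in1=0, in2=0, in3=0): fault-free g0=1, g1=1, g2=0, g3=0, g4=1, g5=0, g6=1, g7=1 → Y1=1, Y2=1; observed Y1=1, Y2=1. Eliminates g4 stuck-at-0, g4 inverted output.
Test 3 (in0=1, in1=0, in2=1, in3=1): fault-free g0=0, g1=0, g2=1, g3=0, g4=0, g5=1, g6=1, g7=1 → Y1=0, Y2=1; observed Y1=0, Y2=1. Eliminates g1 inverted output.
Only g1 stuck-at-0 is consistent with every test.

g1 stuck-at-0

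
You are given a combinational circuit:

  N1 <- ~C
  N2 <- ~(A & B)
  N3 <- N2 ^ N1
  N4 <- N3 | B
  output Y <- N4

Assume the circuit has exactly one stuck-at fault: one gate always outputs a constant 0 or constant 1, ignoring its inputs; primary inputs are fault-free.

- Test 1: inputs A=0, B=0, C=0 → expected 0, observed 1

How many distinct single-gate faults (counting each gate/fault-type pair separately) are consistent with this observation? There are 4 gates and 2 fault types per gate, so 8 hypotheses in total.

4

Fault-free: N1=1, N2=1, N3=0, N4=0 → 0. Observed 1.
  N1 stuck-at-0: output 1 ✓
  N1 stuck-at-1: output 0 ✗
  N2 stuck-at-0: output 1 ✓
  N2 stuck-at-1: output 0 ✗
  N3 stuck-at-0: output 0 ✗
  N3 stuck-at-1: output 1 ✓
  N4 stuck-at-0: output 0 ✗
  N4 stuck-at-1: output 1 ✓
Consistent faults: {N1 stuck-at-0, N2 stuck-at-0, N3 stuck-at-1, N4 stuck-at-1} — 4 in all.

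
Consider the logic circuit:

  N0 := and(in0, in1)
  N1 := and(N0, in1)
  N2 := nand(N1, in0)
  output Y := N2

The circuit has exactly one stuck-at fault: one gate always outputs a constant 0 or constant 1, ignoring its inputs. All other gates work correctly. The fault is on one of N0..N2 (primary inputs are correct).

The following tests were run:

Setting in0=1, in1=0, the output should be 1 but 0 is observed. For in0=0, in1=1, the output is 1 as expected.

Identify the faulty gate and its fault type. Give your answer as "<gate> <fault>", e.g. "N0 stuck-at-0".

N1 stuck-at-1

Fault-free values for test 1 (in0=1, in1=0): N0=0, N1=0, N2=1, giving Y=1. Observed 0.
Test 1: faults giving observed 0 are {N1 stuck-at-1, N2 stuck-at-0}.
Test 2 (in0=0, in1=1): fault-free N0=0, N1=0, N2=1 → 1; observed 1. Eliminates N2 stuck-at-0.
Only N1 stuck-at-1 is consistent with every test.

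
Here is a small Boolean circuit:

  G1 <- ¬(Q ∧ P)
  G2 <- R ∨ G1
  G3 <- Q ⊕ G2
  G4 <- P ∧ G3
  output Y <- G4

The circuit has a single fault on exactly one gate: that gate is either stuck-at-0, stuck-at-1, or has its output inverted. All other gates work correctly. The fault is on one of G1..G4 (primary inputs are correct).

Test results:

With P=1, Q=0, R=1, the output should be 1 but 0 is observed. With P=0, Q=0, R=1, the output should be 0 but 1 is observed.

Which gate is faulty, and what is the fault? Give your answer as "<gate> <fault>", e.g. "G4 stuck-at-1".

Fault-free values for test 1 (P=1, Q=0, R=1): G1=1, G2=1, G3=1, G4=1, giving Y=1. Observed 0.
Test 1: faults giving observed 0 are {G2 stuck-at-0, G2 inverted output, G3 stuck-at-0, G3 inverted output, G4 stuck-at-0, G4 inverted output}.
Test 2 (P=0, Q=0, R=1): fault-free G1=1, G2=1, G3=1, G4=0 → 0; observed 1. Eliminates G2 stuck-at-0, G2 inverted output, G3 stuck-at-0, G3 inverted output, G4 stuck-at-0.
Only G4 inverted output is consistent with every test.

G4 inverted output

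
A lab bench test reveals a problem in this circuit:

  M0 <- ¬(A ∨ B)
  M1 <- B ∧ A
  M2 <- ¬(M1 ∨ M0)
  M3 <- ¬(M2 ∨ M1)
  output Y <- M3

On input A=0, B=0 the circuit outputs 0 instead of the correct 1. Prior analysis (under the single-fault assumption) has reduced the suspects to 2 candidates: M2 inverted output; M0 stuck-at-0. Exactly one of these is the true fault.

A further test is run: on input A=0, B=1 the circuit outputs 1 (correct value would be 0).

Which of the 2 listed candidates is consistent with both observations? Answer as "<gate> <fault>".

M2 inverted output

Evaluate each candidate on input A=0, B=1:
  M2 inverted output: M0=0, M1=0, M2=0 [inverted output], M3=1 → 1 — matches
  M0 stuck-at-0: M0=0 [stuck-at-0], M1=0, M2=1, M3=0 → 0 — eliminated
Only M2 inverted output reproduces the observed 1.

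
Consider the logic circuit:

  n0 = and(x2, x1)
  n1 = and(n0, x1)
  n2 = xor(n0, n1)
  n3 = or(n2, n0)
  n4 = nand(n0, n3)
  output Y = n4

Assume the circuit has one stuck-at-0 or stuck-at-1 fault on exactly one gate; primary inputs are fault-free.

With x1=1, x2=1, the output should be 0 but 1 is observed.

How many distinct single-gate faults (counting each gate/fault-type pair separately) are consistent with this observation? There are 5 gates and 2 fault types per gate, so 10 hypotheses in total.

Fault-free: n0=1, n1=1, n2=0, n3=1, n4=0 → 0. Observed 1.
  n0 stuck-at-0: output 1 ✓
  n0 stuck-at-1: output 0 ✗
  n1 stuck-at-0: output 0 ✗
  n1 stuck-at-1: output 0 ✗
  n2 stuck-at-0: output 0 ✗
  n2 stuck-at-1: output 0 ✗
  n3 stuck-at-0: output 1 ✓
  n3 stuck-at-1: output 0 ✗
  n4 stuck-at-0: output 0 ✗
  n4 stuck-at-1: output 1 ✓
Consistent faults: {n0 stuck-at-0, n3 stuck-at-0, n4 stuck-at-1} — 3 in all.

3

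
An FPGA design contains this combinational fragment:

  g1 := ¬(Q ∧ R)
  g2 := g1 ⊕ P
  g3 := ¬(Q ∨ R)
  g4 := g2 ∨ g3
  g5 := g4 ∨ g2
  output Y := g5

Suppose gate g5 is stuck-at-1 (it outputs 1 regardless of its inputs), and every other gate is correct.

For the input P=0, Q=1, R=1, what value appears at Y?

1

Propagate with g5 forced: g1=0, g2=0, g3=0, g4=0, g5=1 [stuck-at-1].
So Y = 1. (Without the fault it would be 0.)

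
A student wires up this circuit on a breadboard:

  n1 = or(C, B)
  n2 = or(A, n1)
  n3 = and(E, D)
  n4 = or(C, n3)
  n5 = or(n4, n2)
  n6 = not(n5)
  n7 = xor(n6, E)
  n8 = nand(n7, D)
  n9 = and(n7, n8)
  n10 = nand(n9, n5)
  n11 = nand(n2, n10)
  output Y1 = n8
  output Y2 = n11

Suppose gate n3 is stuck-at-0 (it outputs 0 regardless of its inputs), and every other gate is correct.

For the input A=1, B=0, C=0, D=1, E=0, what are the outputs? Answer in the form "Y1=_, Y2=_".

Y1=1, Y2=0

Propagate with n3 forced: n1=0, n2=1, n3=0 [stuck-at-0], n4=0, n5=1, n6=0, n7=0, n8=1, n9=0, n10=1, n11=0.
So the outputs are Y1=1, Y2=0. (Same as the fault-free value — the fault is masked on this input.)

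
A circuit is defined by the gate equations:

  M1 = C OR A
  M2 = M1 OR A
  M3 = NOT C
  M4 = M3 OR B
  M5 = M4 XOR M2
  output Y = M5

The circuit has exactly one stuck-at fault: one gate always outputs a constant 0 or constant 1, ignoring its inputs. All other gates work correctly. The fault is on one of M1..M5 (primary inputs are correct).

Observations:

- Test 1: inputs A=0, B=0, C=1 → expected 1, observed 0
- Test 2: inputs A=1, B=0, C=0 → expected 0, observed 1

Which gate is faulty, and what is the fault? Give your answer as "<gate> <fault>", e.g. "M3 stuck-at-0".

M2 stuck-at-0

Fault-free values for test 1 (A=0, B=0, C=1): M1=1, M2=1, M3=0, M4=0, M5=1, giving Y=1. Observed 0.
Test 1: faults giving observed 0 are {M1 stuck-at-0, M2 stuck-at-0, M3 stuck-at-1, M4 stuck-at-1, M5 stuck-at-0}.
Test 2 (A=1, B=0, C=0): fault-free M1=1, M2=1, M3=1, M4=1, M5=0 → 0; observed 1. Eliminates M1 stuck-at-0, M3 stuck-at-1, M4 stuck-at-1, M5 stuck-at-0.
Only M2 stuck-at-0 is consistent with every test.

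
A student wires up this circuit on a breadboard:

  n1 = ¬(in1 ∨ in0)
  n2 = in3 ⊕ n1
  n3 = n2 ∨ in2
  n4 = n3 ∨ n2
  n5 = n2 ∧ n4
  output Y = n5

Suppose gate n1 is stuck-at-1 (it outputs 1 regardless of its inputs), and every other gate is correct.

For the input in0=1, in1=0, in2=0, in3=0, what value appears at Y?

Propagate with n1 forced: n1=1 [stuck-at-1], n2=1, n3=1, n4=1, n5=1.
So Y = 1. (Without the fault it would be 0.)

1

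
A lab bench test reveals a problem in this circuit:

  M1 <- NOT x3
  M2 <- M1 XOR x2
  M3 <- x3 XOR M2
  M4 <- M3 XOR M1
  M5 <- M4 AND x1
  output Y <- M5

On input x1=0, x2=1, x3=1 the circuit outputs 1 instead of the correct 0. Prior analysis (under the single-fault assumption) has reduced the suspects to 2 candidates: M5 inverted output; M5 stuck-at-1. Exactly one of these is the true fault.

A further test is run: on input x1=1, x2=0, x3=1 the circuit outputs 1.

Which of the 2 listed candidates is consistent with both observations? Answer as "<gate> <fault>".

Evaluate each candidate on input x1=1, x2=0, x3=1:
  M5 inverted output: M1=0, M2=0, M3=1, M4=1, M5=0 [inverted output] → 0 — eliminated
  M5 stuck-at-1: M1=0, M2=0, M3=1, M4=1, M5=1 [stuck-at-1] → 1 — matches
Only M5 stuck-at-1 reproduces the observed 1.

M5 stuck-at-1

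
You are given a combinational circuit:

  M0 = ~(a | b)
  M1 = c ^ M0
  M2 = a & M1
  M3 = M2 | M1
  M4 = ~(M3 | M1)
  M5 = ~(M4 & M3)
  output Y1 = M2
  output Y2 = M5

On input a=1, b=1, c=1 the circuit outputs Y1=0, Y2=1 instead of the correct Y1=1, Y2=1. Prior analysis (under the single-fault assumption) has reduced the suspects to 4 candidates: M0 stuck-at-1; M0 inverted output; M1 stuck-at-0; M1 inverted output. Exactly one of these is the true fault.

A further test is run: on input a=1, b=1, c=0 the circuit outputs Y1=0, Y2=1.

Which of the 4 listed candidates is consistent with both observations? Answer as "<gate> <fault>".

M1 stuck-at-0

Evaluate each candidate on input a=1, b=1, c=0:
  M0 stuck-at-1: M0=1 [stuck-at-1], M1=1, M2=1, M3=1, M4=0, M5=1 → Y1=1, Y2=1 — eliminated
  M0 inverted output: M0=1 [inverted output], M1=1, M2=1, M3=1, M4=0, M5=1 → Y1=1, Y2=1 — eliminated
  M1 stuck-at-0: M0=0, M1=0 [stuck-at-0], M2=0, M3=0, M4=1, M5=1 → Y1=0, Y2=1 — matches
  M1 inverted output: M0=0, M1=1 [inverted output], M2=1, M3=1, M4=0, M5=1 → Y1=1, Y2=1 — eliminated
Only M1 stuck-at-0 reproduces the observed Y1=0, Y2=1.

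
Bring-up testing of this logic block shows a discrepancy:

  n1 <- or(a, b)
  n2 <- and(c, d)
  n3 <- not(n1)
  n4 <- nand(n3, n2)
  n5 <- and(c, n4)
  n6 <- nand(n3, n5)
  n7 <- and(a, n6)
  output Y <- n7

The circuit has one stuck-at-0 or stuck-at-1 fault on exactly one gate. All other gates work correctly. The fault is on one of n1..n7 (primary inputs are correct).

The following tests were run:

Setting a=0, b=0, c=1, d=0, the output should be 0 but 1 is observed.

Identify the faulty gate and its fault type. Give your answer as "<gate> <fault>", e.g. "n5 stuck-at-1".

Fault-free values for test 1 (a=0, b=0, c=1, d=0): n1=0, n2=0, n3=1, n4=1, n5=1, n6=0, n7=0, giving Y=0. Observed 1.
Test 1: faults giving observed 1 are {n7 stuck-at-1}.
Only n7 stuck-at-1 is consistent with every test.

n7 stuck-at-1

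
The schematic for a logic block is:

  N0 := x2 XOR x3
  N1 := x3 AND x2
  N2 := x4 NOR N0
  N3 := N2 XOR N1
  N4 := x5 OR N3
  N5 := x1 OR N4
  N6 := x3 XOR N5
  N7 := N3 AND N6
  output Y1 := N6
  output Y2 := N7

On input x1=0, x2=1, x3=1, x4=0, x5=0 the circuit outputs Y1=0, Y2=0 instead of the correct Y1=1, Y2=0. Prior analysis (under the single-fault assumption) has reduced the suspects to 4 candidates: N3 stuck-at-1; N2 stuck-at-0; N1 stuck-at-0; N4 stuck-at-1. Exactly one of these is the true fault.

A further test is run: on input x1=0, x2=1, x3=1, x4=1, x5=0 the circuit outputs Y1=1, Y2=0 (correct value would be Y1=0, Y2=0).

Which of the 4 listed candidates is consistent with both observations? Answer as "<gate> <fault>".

N1 stuck-at-0

Evaluate each candidate on input x1=0, x2=1, x3=1, x4=1, x5=0:
  N3 stuck-at-1: N0=0, N1=1, N2=0, N3=1 [stuck-at-1], N4=1, N5=1, N6=0, N7=0 → Y1=0, Y2=0 — eliminated
  N2 stuck-at-0: N0=0, N1=1, N2=0 [stuck-at-0], N3=1, N4=1, N5=1, N6=0, N7=0 → Y1=0, Y2=0 — eliminated
  N1 stuck-at-0: N0=0, N1=0 [stuck-at-0], N2=0, N3=0, N4=0, N5=0, N6=1, N7=0 → Y1=1, Y2=0 — matches
  N4 stuck-at-1: N0=0, N1=1, N2=0, N3=1, N4=1 [stuck-at-1], N5=1, N6=0, N7=0 → Y1=0, Y2=0 — eliminated
Only N1 stuck-at-0 reproduces the observed Y1=1, Y2=0.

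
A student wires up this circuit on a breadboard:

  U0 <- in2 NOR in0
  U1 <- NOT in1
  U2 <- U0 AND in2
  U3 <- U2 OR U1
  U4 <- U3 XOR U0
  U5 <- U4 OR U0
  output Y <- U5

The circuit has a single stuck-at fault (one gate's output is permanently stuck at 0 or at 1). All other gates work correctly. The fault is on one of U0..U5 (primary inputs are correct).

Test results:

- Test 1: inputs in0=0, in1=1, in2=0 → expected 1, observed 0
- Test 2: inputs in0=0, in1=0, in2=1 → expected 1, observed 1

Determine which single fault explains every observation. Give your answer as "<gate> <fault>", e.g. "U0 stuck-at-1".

Fault-free values for test 1 (in0=0, in1=1, in2=0): U0=1, U1=0, U2=0, U3=0, U4=1, U5=1, giving Y=1. Observed 0.
Test 1: faults giving observed 0 are {U0 stuck-at-0, U5 stuck-at-0}.
Test 2 (in0=0, in1=0, in2=1): fault-free U0=0, U1=1, U2=0, U3=1, U4=1, U5=1 → 1; observed 1. Eliminates U5 stuck-at-0.
Only U0 stuck-at-0 is consistent with every test.

U0 stuck-at-0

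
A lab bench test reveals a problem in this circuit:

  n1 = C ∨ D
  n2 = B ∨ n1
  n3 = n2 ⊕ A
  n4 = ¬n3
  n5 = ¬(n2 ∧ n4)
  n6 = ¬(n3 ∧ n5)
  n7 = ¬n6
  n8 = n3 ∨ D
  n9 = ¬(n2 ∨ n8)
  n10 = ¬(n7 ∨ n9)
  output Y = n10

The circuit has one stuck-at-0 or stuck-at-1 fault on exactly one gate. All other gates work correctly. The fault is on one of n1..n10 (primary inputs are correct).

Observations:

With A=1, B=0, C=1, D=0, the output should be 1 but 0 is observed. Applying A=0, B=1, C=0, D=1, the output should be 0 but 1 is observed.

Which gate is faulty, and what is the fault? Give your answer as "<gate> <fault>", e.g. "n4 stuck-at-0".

n2 stuck-at-0

Fault-free values for test 1 (A=1, B=0, C=1, D=0): n1=1, n2=1, n3=0, n4=1, n5=0, n6=1, n7=0, n8=0, n9=0, n10=1, giving Y=1. Observed 0.
Test 1: faults giving observed 0 are {n1 stuck-at-0, n2 stuck-at-0, n3 stuck-at-1, n6 stuck-at-0, n7 stuck-at-1, n9 stuck-at-1, n10 stuck-at-0}.
Test 2 (A=0, B=1, C=0, D=1): fault-free n1=1, n2=1, n3=1, n4=0, n5=1, n6=0, n7=1, n8=1, n9=0, n10=0 → 0; observed 1. Eliminates n1 stuck-at-0, n3 stuck-at-1, n6 stuck-at-0, n7 stuck-at-1, n9 stuck-at-1, n10 stuck-at-0.
Only n2 stuck-at-0 is consistent with every test.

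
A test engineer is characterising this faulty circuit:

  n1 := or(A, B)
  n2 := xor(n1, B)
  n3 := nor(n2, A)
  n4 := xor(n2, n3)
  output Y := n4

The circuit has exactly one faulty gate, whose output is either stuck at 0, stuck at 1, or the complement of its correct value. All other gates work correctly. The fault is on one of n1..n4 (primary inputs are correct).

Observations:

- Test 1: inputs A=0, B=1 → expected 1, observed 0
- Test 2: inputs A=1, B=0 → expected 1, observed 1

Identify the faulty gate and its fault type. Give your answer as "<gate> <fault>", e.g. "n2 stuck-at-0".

Fault-free values for test 1 (A=0, B=1): n1=1, n2=0, n3=1, n4=1, giving Y=1. Observed 0.
Test 1: faults giving observed 0 are {n3 stuck-at-0, n3 inverted output, n4 stuck-at-0, n4 inverted output}.
Test 2 (A=1, B=0): fault-free n1=1, n2=1, n3=0, n4=1 → 1; observed 1. Eliminates n3 inverted output, n4 stuck-at-0, n4 inverted output.
Only n3 stuck-at-0 is consistent with every test.

n3 stuck-at-0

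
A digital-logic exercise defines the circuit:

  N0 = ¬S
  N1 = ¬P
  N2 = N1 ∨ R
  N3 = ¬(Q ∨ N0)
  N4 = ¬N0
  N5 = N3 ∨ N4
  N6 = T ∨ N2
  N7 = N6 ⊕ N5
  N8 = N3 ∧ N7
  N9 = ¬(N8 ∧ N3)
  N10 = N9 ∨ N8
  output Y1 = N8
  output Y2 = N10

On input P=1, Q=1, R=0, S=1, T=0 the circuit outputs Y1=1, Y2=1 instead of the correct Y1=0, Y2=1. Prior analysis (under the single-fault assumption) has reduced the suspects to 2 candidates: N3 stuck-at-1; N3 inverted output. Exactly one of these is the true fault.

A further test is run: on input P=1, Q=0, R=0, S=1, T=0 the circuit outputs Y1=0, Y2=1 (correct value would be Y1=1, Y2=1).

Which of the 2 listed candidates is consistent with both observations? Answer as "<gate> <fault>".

Evaluate each candidate on input P=1, Q=0, R=0, S=1, T=0:
  N3 stuck-at-1: N0=0, N1=0, N2=0, N3=1 [stuck-at-1], N4=1, N5=1, N6=0, N7=1, N8=1, N9=0, N10=1 → Y1=1, Y2=1 — eliminated
  N3 inverted output: N0=0, N1=0, N2=0, N3=0 [inverted output], N4=1, N5=1, N6=0, N7=1, N8=0, N9=1, N10=1 → Y1=0, Y2=1 — matches
Only N3 inverted output reproduces the observed Y1=0, Y2=1.

N3 inverted output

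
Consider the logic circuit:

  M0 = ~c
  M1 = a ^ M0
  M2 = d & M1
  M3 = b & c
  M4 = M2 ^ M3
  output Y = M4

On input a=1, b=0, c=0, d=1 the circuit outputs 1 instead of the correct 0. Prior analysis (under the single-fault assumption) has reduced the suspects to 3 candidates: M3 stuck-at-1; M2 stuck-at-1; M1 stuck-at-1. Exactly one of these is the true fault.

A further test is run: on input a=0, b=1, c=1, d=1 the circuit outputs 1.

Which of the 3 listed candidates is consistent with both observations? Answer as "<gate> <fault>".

Evaluate each candidate on input a=0, b=1, c=1, d=1:
  M3 stuck-at-1: M0=0, M1=0, M2=0, M3=1 [stuck-at-1], M4=1 → 1 — matches
  M2 stuck-at-1: M0=0, M1=0, M2=1 [stuck-at-1], M3=1, M4=0 → 0 — eliminated
  M1 stuck-at-1: M0=0, M1=1 [stuck-at-1], M2=1, M3=1, M4=0 → 0 — eliminated
Only M3 stuck-at-1 reproduces the observed 1.

M3 stuck-at-1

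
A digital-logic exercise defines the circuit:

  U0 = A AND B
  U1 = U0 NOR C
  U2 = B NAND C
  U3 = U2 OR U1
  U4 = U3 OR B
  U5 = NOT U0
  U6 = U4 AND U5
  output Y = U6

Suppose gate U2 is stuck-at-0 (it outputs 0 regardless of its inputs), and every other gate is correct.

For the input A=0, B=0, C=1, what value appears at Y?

Propagate with U2 forced: U0=0, U1=0, U2=0 [stuck-at-0], U3=0, U4=0, U5=1, U6=0.
So Y = 0. (Without the fault it would be 1.)

0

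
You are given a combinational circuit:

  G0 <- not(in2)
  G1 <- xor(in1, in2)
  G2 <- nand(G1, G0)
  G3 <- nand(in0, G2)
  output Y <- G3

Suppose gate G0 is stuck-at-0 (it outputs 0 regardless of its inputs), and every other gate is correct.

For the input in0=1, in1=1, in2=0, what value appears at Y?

Propagate with G0 forced: G0=0 [stuck-at-0], G1=1, G2=1, G3=0.
So Y = 0. (Without the fault it would be 1.)

0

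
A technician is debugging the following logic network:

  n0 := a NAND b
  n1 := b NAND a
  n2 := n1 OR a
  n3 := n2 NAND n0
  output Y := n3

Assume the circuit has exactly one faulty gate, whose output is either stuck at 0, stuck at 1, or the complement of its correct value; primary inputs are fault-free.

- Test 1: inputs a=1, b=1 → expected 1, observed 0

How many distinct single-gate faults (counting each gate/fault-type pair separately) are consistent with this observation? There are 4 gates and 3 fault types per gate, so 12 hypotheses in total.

4

Fault-free: n0=0, n1=0, n2=1, n3=1 → 1. Observed 0.
  n0 stuck-at-0: output 1 ✗
  n0 stuck-at-1: output 0 ✓
  n0 inverted output: output 0 ✓
  n1 stuck-at-0: output 1 ✗
  n1 stuck-at-1: output 1 ✗
  n1 inverted output: output 1 ✗
  n2 stuck-at-0: output 1 ✗
  n2 stuck-at-1: output 1 ✗
  n2 inverted output: output 1 ✗
  n3 stuck-at-0: output 0 ✓
  n3 stuck-at-1: output 1 ✗
  n3 inverted output: output 0 ✓
Consistent faults: {n0 stuck-at-1, n0 inverted output, n3 stuck-at-0, n3 inverted output} — 4 in all.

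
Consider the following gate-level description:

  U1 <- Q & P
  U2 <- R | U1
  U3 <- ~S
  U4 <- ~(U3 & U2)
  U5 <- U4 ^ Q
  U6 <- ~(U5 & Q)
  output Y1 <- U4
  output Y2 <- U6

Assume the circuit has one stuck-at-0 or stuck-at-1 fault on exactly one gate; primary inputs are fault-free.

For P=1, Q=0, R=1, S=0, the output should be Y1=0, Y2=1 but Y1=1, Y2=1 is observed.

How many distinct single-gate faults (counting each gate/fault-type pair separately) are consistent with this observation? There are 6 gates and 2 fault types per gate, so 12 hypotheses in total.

3

Fault-free: U1=0, U2=1, U3=1, U4=0, U5=0, U6=1 → Y1=0, Y2=1. Observed Y1=1, Y2=1.
  U1 stuck-at-0: output Y1=0, Y2=1 ✗
  U1 stuck-at-1: output Y1=0, Y2=1 ✗
  U2 stuck-at-0: output Y1=1, Y2=1 ✓
  U2 stuck-at-1: output Y1=0, Y2=1 ✗
  U3 stuck-at-0: output Y1=1, Y2=1 ✓
  U3 stuck-at-1: output Y1=0, Y2=1 ✗
  U4 stuck-at-0: output Y1=0, Y2=1 ✗
  U4 stuck-at-1: output Y1=1, Y2=1 ✓
  U5 stuck-at-0: output Y1=0, Y2=1 ✗
  U5 stuck-at-1: output Y1=0, Y2=1 ✗
  U6 stuck-at-0: output Y1=0, Y2=0 ✗
  U6 stuck-at-1: output Y1=0, Y2=1 ✗
Consistent faults: {U2 stuck-at-0, U3 stuck-at-0, U4 stuck-at-1} — 3 in all.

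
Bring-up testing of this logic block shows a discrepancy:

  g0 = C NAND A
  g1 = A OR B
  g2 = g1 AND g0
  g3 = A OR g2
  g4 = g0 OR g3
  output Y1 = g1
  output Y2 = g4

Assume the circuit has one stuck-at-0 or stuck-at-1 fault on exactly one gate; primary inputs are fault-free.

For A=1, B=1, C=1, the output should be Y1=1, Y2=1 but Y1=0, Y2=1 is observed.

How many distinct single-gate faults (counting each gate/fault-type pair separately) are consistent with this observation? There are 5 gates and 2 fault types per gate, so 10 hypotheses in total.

1

Fault-free: g0=0, g1=1, g2=0, g3=1, g4=1 → Y1=1, Y2=1. Observed Y1=0, Y2=1.
  g0 stuck-at-0: output Y1=1, Y2=1 ✗
  g0 stuck-at-1: output Y1=1, Y2=1 ✗
  g1 stuck-at-0: output Y1=0, Y2=1 ✓
  g1 stuck-at-1: output Y1=1, Y2=1 ✗
  g2 stuck-at-0: output Y1=1, Y2=1 ✗
  g2 stuck-at-1: output Y1=1, Y2=1 ✗
  g3 stuck-at-0: output Y1=1, Y2=0 ✗
  g3 stuck-at-1: output Y1=1, Y2=1 ✗
  g4 stuck-at-0: output Y1=1, Y2=0 ✗
  g4 stuck-at-1: output Y1=1, Y2=1 ✗
Consistent faults: {g1 stuck-at-0} — 1 in all.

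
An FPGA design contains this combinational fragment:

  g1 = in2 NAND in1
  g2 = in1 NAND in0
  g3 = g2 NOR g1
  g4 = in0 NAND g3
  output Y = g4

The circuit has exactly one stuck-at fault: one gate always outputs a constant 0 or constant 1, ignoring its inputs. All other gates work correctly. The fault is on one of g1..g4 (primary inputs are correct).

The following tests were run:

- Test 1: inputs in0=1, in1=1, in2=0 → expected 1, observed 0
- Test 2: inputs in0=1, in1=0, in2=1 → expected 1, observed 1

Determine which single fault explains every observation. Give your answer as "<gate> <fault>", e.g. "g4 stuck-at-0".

g1 stuck-at-0

Fault-free values for test 1 (in0=1, in1=1, in2=0): g1=1, g2=0, g3=0, g4=1, giving Y=1. Observed 0.
Test 1: faults giving observed 0 are {g1 stuck-at-0, g3 stuck-at-1, g4 stuck-at-0}.
Test 2 (in0=1, in1=0, in2=1): fault-free g1=1, g2=1, g3=0, g4=1 → 1; observed 1. Eliminates g3 stuck-at-1, g4 stuck-at-0.
Only g1 stuck-at-0 is consistent with every test.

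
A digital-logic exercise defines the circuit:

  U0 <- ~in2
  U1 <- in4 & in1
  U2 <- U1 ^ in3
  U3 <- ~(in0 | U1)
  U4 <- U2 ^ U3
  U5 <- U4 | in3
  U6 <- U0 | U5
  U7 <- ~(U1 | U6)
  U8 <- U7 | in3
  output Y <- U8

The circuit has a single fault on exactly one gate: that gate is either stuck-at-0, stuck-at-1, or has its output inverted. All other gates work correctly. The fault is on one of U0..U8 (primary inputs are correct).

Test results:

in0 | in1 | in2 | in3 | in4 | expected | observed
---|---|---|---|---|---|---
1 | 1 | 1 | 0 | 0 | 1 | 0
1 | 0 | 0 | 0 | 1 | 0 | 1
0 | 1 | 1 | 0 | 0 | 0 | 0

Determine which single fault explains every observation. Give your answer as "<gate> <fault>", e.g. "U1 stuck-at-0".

Fault-free values for test 1 (in0=1, in1=1, in2=1, in3=0, in4=0): U0=0, U1=0, U2=0, U3=0, U4=0, U5=0, U6=0, U7=1, U8=1, giving Y=1. Observed 0.
Test 1: faults giving observed 0 are {U0 stuck-at-1, U0 inverted output, U1 stuck-at-1, U1 inverted output, U2 stuck-at-1, U2 inverted output, U3 stuck-at-1, U3 inverted output, U4 stuck-at-1, U4 inverted output, U5 stuck-at-1, U5 inverted output, U6 stuck-at-1, U6 inverted output, U7 stuck-at-0, U7 inverted output, U8 stuck-at-0, U8 inverted output}.
Test 2 (in0=1, in1=0, in2=0, in3=0, in4=1): fault-free U0=1, U1=0, U2=0, U3=0, U4=0, U5=0, U6=1, U7=0, U8=0 → 0; observed 1. Eliminates U0 stuck-at-1, U1 stuck-at-1, U1 inverted output, U2 stuck-at-1, U2 inverted output, U3 stuck-at-1, U3 inverted output, U4 stuck-at-1, U4 inverted output, U5 stuck-at-1, U5 inverted output, U6 stuck-at-1, U7 stuck-at-0, U8 stuck-at-0.
Test 3 (in0=0, in1=1, in2=1, in3=0, in4=0): fault-free U0=0, U1=0, U2=0, U3=1, U4=1, U5=1, U6=1, U7=0, U8=0 → 0; observed 0. Eliminates U6 inverted output, U7 inverted output, U8 inverted output.
Only U0 inverted output is consistent with every test.

U0 inverted output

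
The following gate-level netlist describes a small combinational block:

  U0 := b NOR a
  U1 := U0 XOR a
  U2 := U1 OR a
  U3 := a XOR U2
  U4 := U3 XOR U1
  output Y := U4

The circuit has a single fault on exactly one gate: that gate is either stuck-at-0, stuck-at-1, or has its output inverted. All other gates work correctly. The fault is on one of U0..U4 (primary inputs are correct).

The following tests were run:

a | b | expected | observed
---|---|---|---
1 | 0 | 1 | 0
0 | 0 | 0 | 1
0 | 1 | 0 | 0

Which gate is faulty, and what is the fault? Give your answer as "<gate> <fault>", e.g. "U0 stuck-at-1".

Fault-free values for test 1 (a=1, b=0): U0=0, U1=1, U2=1, U3=0, U4=1, giving Y=1. Observed 0.
Test 1: faults giving observed 0 are {U0 stuck-at-1, U0 inverted output, U1 stuck-at-0, U1 inverted output, U2 stuck-at-0, U2 inverted output, U3 stuck-at-1, U3 inverted output, U4 stuck-at-0, U4 inverted output}.
Test 2 (a=0, b=0): fault-free U0=1, U1=1, U2=1, U3=1, U4=0 → 0; observed 1. Eliminates U0 stuck-at-1, U0 inverted output, U1 stuck-at-0, U1 inverted output, U3 stuck-at-1, U4 stuck-at-0.
Test 3 (a=0, b=1): fault-free U0=0, U1=0, U2=0, U3=0, U4=0 → 0; observed 0. Eliminates U2 inverted output, U3 inverted output, U4 inverted output.
Only U2 stuck-at-0 is consistent with every test.

U2 stuck-at-0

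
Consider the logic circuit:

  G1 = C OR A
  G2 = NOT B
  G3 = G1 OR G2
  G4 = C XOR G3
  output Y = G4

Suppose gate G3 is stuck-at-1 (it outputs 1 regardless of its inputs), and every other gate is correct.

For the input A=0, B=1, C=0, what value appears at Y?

1

Propagate with G3 forced: G1=0, G2=0, G3=1 [stuck-at-1], G4=1.
So Y = 1. (Without the fault it would be 0.)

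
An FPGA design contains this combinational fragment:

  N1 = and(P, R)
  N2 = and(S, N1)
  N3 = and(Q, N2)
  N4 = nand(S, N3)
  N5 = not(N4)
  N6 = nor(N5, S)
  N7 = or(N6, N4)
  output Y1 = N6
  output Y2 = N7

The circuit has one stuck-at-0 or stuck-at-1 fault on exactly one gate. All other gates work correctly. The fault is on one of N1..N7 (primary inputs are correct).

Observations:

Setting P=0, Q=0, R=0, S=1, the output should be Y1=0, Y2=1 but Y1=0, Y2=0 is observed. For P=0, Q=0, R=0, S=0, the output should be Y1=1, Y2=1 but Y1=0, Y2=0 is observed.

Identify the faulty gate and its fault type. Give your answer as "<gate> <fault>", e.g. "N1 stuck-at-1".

Fault-free values for test 1 (P=0, Q=0, R=0, S=1): N1=0, N2=0, N3=0, N4=1, N5=0, N6=0, N7=1, giving Y1=0, Y2=1. Observed Y1=0, Y2=0.
Test 1: faults giving observed Y1=0, Y2=0 are {N3 stuck-at-1, N4 stuck-at-0, N7 stuck-at-0}.
Test 2 (P=0, Q=0, R=0, S=0): fault-free N1=0, N2=0, N3=0, N4=1, N5=0, N6=1, N7=1 → Y1=1, Y2=1; observed Y1=0, Y2=0. Eliminates N3 stuck-at-1, N7 stuck-at-0.
Only N4 stuck-at-0 is consistent with every test.

N4 stuck-at-0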